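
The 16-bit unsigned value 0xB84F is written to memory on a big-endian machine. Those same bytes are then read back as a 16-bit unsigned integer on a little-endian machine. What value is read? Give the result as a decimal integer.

Stored big-endian, the bytes at ascending addresses are B8 4F.
Read back as little-endian, the first byte is least significant, giving 0x4FB8.
0x4FB8 = 20408.

20408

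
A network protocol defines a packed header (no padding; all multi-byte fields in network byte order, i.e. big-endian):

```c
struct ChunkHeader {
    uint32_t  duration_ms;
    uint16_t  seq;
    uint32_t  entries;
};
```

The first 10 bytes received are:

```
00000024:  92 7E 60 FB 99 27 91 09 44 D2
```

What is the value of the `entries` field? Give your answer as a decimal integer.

2433303762

`entries` follows `duration_ms` (4 B), `seq` (2 B), so it starts at offset 4 + 2 = 6 and occupies 4 bytes.
Bytes at offsets 6..9: 91 09 44 D2.
In big-endian order the high byte comes first in memory.
The bytes are already most-significant first: 0x910944D2.
0x910944D2 = 2433303762.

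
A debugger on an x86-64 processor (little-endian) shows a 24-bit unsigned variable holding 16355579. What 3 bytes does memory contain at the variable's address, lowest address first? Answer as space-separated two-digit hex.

16355579 in hexadecimal, padded to 24 bits, is 0xF990FB.
Split into bytes (most-significant first): F9 90 FB.
Little-endian: lowest address holds the least-significant byte.
So at ascending addresses the bytes are FB 90 F9.

FB 90 F9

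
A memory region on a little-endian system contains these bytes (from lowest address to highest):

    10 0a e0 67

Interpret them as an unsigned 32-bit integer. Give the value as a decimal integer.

Little-endian: lowest address holds the least-significant byte.
Reassemble most-significant byte first: 67 E0 0A 10 → 0x67E00A10.
0x67E00A10 = 1742735888.

1742735888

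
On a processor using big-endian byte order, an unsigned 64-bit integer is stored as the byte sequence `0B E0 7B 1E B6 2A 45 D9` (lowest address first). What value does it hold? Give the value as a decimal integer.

855819301035853273

In big-endian order the high byte comes first in memory.
The bytes are already most-significant first: 0x0BE07B1EB62A45D9.
0x0BE07B1EB62A45D9 = 855819301035853273.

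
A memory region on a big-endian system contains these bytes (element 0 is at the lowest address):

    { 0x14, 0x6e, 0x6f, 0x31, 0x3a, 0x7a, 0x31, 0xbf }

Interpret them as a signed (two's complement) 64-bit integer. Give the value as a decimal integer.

Big-endian: lowest address holds the most-significant byte.
The bytes are already most-significant first: 0x146E6F313A7A31BF.
0x146E6F313A7A31BF = 1472236385421898175.

1472236385421898175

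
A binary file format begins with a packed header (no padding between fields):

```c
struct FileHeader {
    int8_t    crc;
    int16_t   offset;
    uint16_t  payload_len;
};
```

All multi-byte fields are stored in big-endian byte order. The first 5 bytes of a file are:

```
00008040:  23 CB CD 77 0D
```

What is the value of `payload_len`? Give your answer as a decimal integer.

30477

`payload_len` follows `crc` (1 B), `offset` (2 B), so it starts at offset 1 + 2 = 3 and occupies 2 bytes.
Bytes at offsets 3..4: 77 0D.
Big-endian stores the most-significant byte at the lowest address.
The bytes are already most-significant first: 0x770D.
0x770D = 30477.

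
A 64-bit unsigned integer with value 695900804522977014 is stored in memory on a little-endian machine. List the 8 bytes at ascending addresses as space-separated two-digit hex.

695900804522977014 in hexadecimal, padded to 64 bits, is 0x09A856183C8026F6.
Split into bytes (most-significant first): 09 A8 56 18 3C 80 26 F6.
Little-endian: lowest address holds the least-significant byte.
So at ascending addresses the bytes are F6 26 80 3C 18 56 A8 09.

F6 26 80 3C 18 56 A8 09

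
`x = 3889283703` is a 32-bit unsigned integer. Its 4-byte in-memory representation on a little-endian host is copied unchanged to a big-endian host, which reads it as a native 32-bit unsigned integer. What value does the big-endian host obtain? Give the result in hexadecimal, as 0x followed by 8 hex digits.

0x77C2D1E7

3889283703 in 32-bit hexadecimal is 0xE7D1C277.
Stored little-endian, the bytes at ascending addresses are 77 C2 D1 E7.
Read back as big-endian, the last byte is least significant, giving 0x77C2D1E7.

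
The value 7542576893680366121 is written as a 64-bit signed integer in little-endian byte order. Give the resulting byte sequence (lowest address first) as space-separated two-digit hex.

7542576893680366121 in hexadecimal, padded to 64 bits, is 0x68AC9DB8F6E33229.
Split into bytes (most-significant first): 68 AC 9D B8 F6 E3 32 29.
Little-endian stores the least-significant byte at the lowest address.
So at ascending addresses the bytes are 29 32 E3 F6 B8 9D AC 68.

29 32 E3 F6 B8 9D AC 68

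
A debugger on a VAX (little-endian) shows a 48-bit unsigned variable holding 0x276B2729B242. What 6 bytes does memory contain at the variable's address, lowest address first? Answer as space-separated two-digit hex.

42 B2 29 27 6B 27

Split into bytes (most-significant first): 27 6B 27 29 B2 42.
Little-endian stores the least-significant byte at the lowest address.
So at ascending addresses the bytes are 42 B2 29 27 6B 27.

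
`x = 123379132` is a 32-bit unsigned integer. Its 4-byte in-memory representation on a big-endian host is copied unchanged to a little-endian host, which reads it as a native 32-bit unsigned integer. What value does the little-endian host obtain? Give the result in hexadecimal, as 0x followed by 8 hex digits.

123379132 in 32-bit hexadecimal is 0x075A9DBC.
Stored big-endian, the bytes at ascending addresses are 07 5A 9D BC.
Read back as little-endian, the first byte is least significant, giving 0xBC9D5A07.

0xBC9D5A07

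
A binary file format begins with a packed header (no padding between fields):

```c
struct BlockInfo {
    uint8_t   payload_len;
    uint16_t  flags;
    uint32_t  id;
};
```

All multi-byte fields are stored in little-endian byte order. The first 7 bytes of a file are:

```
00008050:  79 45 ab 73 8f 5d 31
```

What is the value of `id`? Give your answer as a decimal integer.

`id` follows `payload_len` (1 B), `flags` (2 B), so it starts at offset 1 + 2 = 3 and occupies 4 bytes.
Bytes at offsets 3..6: 73 8F 5D 31.
Little-endian stores the least-significant byte at the lowest address.
Reassemble most-significant byte first: 31 5D 8F 73 → 0x315D8F73.
0x315D8F73 = 828215155.

828215155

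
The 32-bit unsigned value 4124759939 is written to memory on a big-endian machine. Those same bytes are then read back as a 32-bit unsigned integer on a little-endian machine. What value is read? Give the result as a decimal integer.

4124759939 in 32-bit hexadecimal is 0xF5DAD783.
Stored big-endian, the bytes at ascending addresses are F5 DA D7 83.
Read back as little-endian, the first byte is least significant, giving 0x83D7DAF5.
0x83D7DAF5 = 2211961589.

2211961589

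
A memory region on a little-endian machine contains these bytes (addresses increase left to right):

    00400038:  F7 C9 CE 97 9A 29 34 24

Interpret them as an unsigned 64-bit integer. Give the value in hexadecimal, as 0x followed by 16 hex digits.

Little-endian stores the least-significant byte at the lowest address.
Reassemble most-significant byte first: 24 34 29 9A 97 CE C9 F7 → 0x2434299A97CEC9F7.

0x2434299A97CEC9F7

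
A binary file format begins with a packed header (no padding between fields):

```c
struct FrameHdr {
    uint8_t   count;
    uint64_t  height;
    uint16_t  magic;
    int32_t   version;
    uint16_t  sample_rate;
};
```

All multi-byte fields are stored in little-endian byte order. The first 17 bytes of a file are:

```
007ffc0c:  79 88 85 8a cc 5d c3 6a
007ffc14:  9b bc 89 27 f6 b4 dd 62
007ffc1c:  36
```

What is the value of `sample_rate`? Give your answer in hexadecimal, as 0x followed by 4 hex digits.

0x3662

`sample_rate` follows `count` (1 B), `height` (8 B), `magic` (2 B), `version` (4 B), so it starts at offset 1 + 8 + 2 + 4 = 15 and occupies 2 bytes.
Bytes at offsets 15..16: 62 36.
Little-endian stores the least-significant byte at the lowest address.
Reassemble most-significant byte first: 36 62 → 0x3662.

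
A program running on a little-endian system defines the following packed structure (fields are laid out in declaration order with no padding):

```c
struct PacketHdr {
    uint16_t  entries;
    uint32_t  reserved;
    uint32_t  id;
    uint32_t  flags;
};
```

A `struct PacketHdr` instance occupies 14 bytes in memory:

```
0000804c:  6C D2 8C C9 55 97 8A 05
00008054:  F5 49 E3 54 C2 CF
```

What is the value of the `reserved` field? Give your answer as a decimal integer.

2538981772

`reserved` follows `entries` (2 bytes), so it starts at byte offset 2 and occupies 4 bytes.
Bytes at offsets 2..5: 8C C9 55 97.
Little-endian stores the least-significant byte at the lowest address.
Reassemble most-significant byte first: 97 55 C9 8C → 0x9755C98C.
0x9755C98C = 2538981772.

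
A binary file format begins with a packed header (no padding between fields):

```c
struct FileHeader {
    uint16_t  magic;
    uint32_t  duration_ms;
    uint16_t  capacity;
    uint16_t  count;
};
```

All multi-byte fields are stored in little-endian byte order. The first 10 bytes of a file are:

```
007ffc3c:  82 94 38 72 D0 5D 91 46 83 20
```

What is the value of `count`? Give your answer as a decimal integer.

`count` follows `magic` (2 B), `duration_ms` (4 B), `capacity` (2 B), so it starts at offset 2 + 4 + 2 = 8 and occupies 2 bytes.
Bytes at offsets 8..9: 83 20.
In little-endian order the low byte comes first in memory.
Reassemble most-significant byte first: 20 83 → 0x2083.
0x2083 = 8323.

8323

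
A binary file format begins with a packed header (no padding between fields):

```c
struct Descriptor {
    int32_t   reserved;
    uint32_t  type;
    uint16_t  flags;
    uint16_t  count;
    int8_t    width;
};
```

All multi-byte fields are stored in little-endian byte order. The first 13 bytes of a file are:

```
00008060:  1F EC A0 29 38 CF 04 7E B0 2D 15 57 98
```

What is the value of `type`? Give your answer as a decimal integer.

2114244408

`type` follows `reserved` (4 bytes), so it starts at byte offset 4 and occupies 4 bytes.
Bytes at offsets 4..7: 38 CF 04 7E.
Little-endian stores the least-significant byte at the lowest address.
Reassemble most-significant byte first: 7E 04 CF 38 → 0x7E04CF38.
0x7E04CF38 = 2114244408.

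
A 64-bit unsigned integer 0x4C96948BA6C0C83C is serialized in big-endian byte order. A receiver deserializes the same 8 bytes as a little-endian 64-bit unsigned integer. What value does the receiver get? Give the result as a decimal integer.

Stored big-endian, the bytes at ascending addresses are 4C 96 94 8B A6 C0 C8 3C.
Read back as little-endian, the first byte is least significant, giving 0x3CC8C0A68B94964C.
0x3CC8C0A68B94964C = 4379962459156682316.

4379962459156682316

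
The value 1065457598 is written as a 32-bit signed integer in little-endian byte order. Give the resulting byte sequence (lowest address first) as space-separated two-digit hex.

1065457598 in hexadecimal, padded to 32 bits, is 0x3F8197BE.
Split into bytes (most-significant first): 3F 81 97 BE.
Little-endian: lowest address holds the least-significant byte.
So at ascending addresses the bytes are BE 97 81 3F.

BE 97 81 3F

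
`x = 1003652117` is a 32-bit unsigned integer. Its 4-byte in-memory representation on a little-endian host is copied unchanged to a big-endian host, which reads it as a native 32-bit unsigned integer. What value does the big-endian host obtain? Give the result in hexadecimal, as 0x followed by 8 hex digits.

1003652117 in 32-bit hexadecimal is 0x3BD28415.
Stored little-endian, the bytes at ascending addresses are 15 84 D2 3B.
Read back as big-endian, the last byte is least significant, giving 0x1584D23B.

0x1584D23B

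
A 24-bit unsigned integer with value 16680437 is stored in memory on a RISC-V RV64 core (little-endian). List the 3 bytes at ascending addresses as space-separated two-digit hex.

F5 85 FE

16680437 in hexadecimal, padded to 24 bits, is 0xFE85F5.
Split into bytes (most-significant first): FE 85 F5.
In little-endian order the low byte comes first in memory.
So at ascending addresses the bytes are F5 85 FE.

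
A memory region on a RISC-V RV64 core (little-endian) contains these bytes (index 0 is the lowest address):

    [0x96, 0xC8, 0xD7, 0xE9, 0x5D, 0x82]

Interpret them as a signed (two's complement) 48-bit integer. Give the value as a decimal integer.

Little-endian: lowest address holds the least-significant byte.
Reassemble most-significant byte first: 82 5D E9 D7 C8 96 → 0x825DE9D7C896.
Top bit is set, so as a signed 48-bit value this is 0x825DE9D7C896 − 2^48 = -138135109908330.

-138135109908330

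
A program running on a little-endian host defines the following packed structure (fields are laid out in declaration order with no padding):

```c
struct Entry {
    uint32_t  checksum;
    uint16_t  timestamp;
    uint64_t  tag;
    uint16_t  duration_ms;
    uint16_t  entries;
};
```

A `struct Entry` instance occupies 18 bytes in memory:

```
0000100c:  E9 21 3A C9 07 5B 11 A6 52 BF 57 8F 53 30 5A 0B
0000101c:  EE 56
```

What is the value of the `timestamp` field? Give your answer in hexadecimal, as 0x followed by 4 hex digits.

`timestamp` follows `checksum` (4 bytes), so it starts at byte offset 4 and occupies 2 bytes.
Bytes at offsets 4..5: 07 5B.
Little-endian stores the least-significant byte at the lowest address.
Reassemble most-significant byte first: 5B 07 → 0x5B07.

0x5B07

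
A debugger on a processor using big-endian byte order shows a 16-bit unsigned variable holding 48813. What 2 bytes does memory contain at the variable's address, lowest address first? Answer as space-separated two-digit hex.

BE AD

48813 in hexadecimal, padded to 16 bits, is 0xBEAD.
Split into bytes (most-significant first): BE AD.
In big-endian order the high byte comes first in memory.
So the memory order matches the most-significant-first order: BE AD.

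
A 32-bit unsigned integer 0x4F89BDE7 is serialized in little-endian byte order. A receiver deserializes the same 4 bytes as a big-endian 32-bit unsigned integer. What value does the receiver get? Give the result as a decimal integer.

Stored little-endian, the bytes at ascending addresses are E7 BD 89 4F.
Read back as big-endian, the last byte is least significant, giving 0xE7BD894F.
0xE7BD894F = 3887958351.

3887958351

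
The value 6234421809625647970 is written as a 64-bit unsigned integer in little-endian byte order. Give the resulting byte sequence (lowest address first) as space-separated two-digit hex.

6234421809625647970 in hexadecimal, padded to 64 bits, is 0x56851D9ABEAF4B62.
Split into bytes (most-significant first): 56 85 1D 9A BE AF 4B 62.
Little-endian: lowest address holds the least-significant byte.
So at ascending addresses the bytes are 62 4B AF BE 9A 1D 85 56.

62 4B AF BE 9A 1D 85 56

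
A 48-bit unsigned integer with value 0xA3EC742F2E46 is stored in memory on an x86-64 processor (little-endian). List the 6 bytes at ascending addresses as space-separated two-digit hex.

Split into bytes (most-significant first): A3 EC 74 2F 2E 46.
Little-endian: lowest address holds the least-significant byte.
So at ascending addresses the bytes are 46 2E 2F 74 EC A3.

46 2E 2F 74 EC A3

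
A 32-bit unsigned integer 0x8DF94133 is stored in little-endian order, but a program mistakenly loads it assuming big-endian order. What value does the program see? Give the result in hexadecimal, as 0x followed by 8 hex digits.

Stored little-endian, the bytes at ascending addresses are 33 41 F9 8D.
Read back as big-endian, the last byte is least significant, giving 0x3341F98D.

0x3341F98D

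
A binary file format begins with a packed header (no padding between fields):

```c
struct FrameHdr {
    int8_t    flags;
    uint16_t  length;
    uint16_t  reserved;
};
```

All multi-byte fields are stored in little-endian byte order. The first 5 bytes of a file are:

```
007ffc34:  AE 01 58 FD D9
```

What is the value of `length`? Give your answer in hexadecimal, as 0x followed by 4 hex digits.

`length` follows `flags` (1 byte), so it starts at byte offset 1 and occupies 2 bytes.
Bytes at offsets 1..2: 01 58.
Little-endian stores the least-significant byte at the lowest address.
Reassemble most-significant byte first: 58 01 → 0x5801.

0x5801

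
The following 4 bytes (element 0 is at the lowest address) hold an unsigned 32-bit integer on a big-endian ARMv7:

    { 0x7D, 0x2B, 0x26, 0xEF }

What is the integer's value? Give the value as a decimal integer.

2099980015

Big-endian stores the most-significant byte at the lowest address.
The bytes are already most-significant first: 0x7D2B26EF.
0x7D2B26EF = 2099980015.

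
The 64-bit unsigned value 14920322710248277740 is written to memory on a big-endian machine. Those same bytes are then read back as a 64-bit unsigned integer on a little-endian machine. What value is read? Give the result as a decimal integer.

14920322710248277740 in 64-bit hexadecimal is 0xCF0FA274268AC6EC.
Stored big-endian, the bytes at ascending addresses are CF 0F A2 74 26 8A C6 EC.
Read back as little-endian, the first byte is least significant, giving 0xECC68A2674A20FCF.
0xECC68A2674A20FCF = 17061476136109871055.

17061476136109871055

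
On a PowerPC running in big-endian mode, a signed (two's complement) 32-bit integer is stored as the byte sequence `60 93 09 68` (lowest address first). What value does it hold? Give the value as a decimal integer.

1620248936

In big-endian order the high byte comes first in memory.
The bytes are already most-significant first: 0x60930968.
0x60930968 = 1620248936.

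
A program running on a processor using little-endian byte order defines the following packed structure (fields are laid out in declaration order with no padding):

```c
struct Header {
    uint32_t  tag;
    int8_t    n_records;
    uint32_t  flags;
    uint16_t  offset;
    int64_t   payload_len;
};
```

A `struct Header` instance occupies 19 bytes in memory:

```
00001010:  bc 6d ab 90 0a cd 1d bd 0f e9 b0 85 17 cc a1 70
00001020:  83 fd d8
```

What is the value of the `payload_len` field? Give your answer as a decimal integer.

-2810946072635238523

`payload_len` follows `tag` (4 B), `n_records` (1 B), `flags` (4 B), `offset` (2 B), so it starts at offset 4 + 1 + 4 + 2 = 11 and occupies 8 bytes.
Bytes at offsets 11..18: 85 17 CC A1 70 83 FD D8.
Little-endian: lowest address holds the least-significant byte.
Reassemble most-significant byte first: D8 FD 83 70 A1 CC 17 85 → 0xD8FD8370A1CC1785.
Top bit is set, so as a signed 64-bit value this is 0xD8FD8370A1CC1785 − 2^64 = -2810946072635238523.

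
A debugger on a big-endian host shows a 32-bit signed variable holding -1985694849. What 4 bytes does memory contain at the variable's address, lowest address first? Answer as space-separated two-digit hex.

Two's complement of -1985694849 in 32 bits: 1985694849 = 0x765B4C81; invert → 0x89A4B37E; add 1 → 0x89A4B37F.
Split into bytes (most-significant first): 89 A4 B3 7F.
Big-endian: lowest address holds the most-significant byte.
So the memory order matches the most-significant-first order: 89 A4 B3 7F.

89 A4 B3 7F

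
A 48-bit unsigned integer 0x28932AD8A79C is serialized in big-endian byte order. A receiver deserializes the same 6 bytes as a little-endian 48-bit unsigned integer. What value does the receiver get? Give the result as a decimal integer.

Stored big-endian, the bytes at ascending addresses are 28 93 2A D8 A7 9C.
Read back as little-endian, the first byte is least significant, giving 0x9CA7D82A9328.
0x9CA7D82A9328 = 172244700140328.

172244700140328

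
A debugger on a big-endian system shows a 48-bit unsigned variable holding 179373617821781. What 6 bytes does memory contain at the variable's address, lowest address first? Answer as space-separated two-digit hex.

179373617821781 in hexadecimal, padded to 48 bits, is 0xA323ACC5B855.
Split into bytes (most-significant first): A3 23 AC C5 B8 55.
Big-endian: lowest address holds the most-significant byte.
So the memory order matches the most-significant-first order: A3 23 AC C5 B8 55.

A3 23 AC C5 B8 55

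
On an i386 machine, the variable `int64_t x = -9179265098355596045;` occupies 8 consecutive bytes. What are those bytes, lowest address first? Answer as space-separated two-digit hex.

F3 A4 5F E1 06 B3 9C 80

Two's complement of -9179265098355596045 in 64 bits: 9179265098355596045 = 0x7F634CF91EA05B0D; invert → 0x809CB306E15FA4F2; add 1 → 0x809CB306E15FA4F3.
Split into bytes (most-significant first): 80 9C B3 06 E1 5F A4 F3.
Little-endian stores the least-significant byte at the lowest address.
So at ascending addresses the bytes are F3 A4 5F E1 06 B3 9C 80.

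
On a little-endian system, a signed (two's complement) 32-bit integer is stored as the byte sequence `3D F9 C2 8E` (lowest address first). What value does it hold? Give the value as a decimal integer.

Little-endian: lowest address holds the least-significant byte.
Reassemble most-significant byte first: 8E C2 F9 3D → 0x8EC2F93D.
Top bit is set, so as a signed 32-bit value this is 0x8EC2F93D − 2^32 = -1899824835.

-1899824835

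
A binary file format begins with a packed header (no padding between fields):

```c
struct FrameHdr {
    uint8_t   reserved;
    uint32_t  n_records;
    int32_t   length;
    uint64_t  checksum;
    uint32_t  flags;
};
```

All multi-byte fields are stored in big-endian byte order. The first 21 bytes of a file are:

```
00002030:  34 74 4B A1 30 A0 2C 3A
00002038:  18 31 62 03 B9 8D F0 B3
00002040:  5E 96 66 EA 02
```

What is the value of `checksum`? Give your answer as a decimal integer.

3558410751061308254

`checksum` follows `reserved` (1 B), `n_records` (4 B), `length` (4 B), so it starts at offset 1 + 4 + 4 = 9 and occupies 8 bytes.
Bytes at offsets 9..16: 31 62 03 B9 8D F0 B3 5E.
Big-endian: lowest address holds the most-significant byte.
The bytes are already most-significant first: 0x316203B98DF0B35E.
0x316203B98DF0B35E = 3558410751061308254.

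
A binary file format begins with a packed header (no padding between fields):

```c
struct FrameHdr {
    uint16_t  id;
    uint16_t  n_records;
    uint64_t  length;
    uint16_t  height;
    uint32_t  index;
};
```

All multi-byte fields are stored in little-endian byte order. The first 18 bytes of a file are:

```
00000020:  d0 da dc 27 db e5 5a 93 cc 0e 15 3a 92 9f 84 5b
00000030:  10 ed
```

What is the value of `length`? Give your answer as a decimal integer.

4185267700519069147

`length` follows `id` (2 B), `n_records` (2 B), so it starts at offset 2 + 2 = 4 and occupies 8 bytes.
Bytes at offsets 4..11: DB E5 5A 93 CC 0E 15 3A.
In little-endian order the low byte comes first in memory.
Reassemble most-significant byte first: 3A 15 0E CC 93 5A E5 DB → 0x3A150ECC935AE5DB.
0x3A150ECC935AE5DB = 4185267700519069147.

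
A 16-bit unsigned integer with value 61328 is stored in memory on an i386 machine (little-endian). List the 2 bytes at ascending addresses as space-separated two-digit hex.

90 EF

61328 in hexadecimal, padded to 16 bits, is 0xEF90.
Split into bytes (most-significant first): EF 90.
Little-endian stores the least-significant byte at the lowest address.
So at ascending addresses the bytes are 90 EF.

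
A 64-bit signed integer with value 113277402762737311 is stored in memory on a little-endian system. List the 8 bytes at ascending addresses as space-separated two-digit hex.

113277402762737311 in hexadecimal, padded to 64 bits, is 0x0192713298C0769F.
Split into bytes (most-significant first): 01 92 71 32 98 C0 76 9F.
In little-endian order the low byte comes first in memory.
So at ascending addresses the bytes are 9F 76 C0 98 32 71 92 01.

9F 76 C0 98 32 71 92 01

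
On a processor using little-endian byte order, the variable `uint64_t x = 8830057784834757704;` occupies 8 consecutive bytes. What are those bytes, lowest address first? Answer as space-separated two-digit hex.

8830057784834757704 in hexadecimal, padded to 64 bits, is 0x7A8AAAC58B3F9448.
Split into bytes (most-significant first): 7A 8A AA C5 8B 3F 94 48.
In little-endian order the low byte comes first in memory.
So at ascending addresses the bytes are 48 94 3F 8B C5 AA 8A 7A.

48 94 3F 8B C5 AA 8A 7A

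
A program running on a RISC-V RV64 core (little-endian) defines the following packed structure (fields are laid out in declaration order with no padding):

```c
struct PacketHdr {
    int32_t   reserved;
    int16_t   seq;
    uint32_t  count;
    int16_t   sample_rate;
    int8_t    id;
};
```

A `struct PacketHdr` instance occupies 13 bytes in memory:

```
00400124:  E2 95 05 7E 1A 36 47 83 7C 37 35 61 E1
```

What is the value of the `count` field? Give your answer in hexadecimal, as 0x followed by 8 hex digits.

0x377C8347

`count` follows `reserved` (4 B), `seq` (2 B), so it starts at offset 4 + 2 = 6 and occupies 4 bytes.
Bytes at offsets 6..9: 47 83 7C 37.
Little-endian stores the least-significant byte at the lowest address.
Reassemble most-significant byte first: 37 7C 83 47 → 0x377C8347.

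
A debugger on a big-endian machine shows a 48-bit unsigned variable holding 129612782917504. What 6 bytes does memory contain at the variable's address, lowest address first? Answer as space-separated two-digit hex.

75 E1 D3 E2 57 80

129612782917504 in hexadecimal, padded to 48 bits, is 0x75E1D3E25780.
Split into bytes (most-significant first): 75 E1 D3 E2 57 80.
In big-endian order the high byte comes first in memory.
So the memory order matches the most-significant-first order: 75 E1 D3 E2 57 80.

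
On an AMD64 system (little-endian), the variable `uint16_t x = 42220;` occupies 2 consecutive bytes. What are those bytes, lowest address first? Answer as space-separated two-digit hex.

EC A4

42220 in hexadecimal, padded to 16 bits, is 0xA4EC.
Split into bytes (most-significant first): A4 EC.
Little-endian: lowest address holds the least-significant byte.
So at ascending addresses the bytes are EC A4.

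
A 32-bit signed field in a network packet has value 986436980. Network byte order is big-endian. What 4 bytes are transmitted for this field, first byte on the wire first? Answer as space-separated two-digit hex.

986436980 in hexadecimal, padded to 32 bits, is 0x3ACBD574.
Split into bytes (most-significant first): 3A CB D5 74.
Big-endian: lowest address holds the most-significant byte.
So the memory order matches the most-significant-first order: 3A CB D5 74.

3A CB D5 74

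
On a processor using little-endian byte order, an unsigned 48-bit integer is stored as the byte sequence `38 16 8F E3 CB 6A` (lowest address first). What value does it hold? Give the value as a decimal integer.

117423928710712

Little-endian stores the least-significant byte at the lowest address.
Reassemble most-significant byte first: 6A CB E3 8F 16 38 → 0x6ACBE38F1638.
0x6ACBE38F1638 = 117423928710712.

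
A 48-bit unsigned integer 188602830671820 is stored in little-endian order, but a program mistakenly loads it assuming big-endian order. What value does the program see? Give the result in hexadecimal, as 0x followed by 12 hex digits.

188602830671820 in 48-bit hexadecimal is 0xAB8884B9CFCC.
Stored little-endian, the bytes at ascending addresses are CC CF B9 84 88 AB.
Read back as big-endian, the last byte is least significant, giving 0xCCCFB98488AB.

0xCCCFB98488AB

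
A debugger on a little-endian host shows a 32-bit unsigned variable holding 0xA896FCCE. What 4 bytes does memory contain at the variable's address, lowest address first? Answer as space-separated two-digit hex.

CE FC 96 A8

Split into bytes (most-significant first): A8 96 FC CE.
Little-endian stores the least-significant byte at the lowest address.
So at ascending addresses the bytes are CE FC 96 A8.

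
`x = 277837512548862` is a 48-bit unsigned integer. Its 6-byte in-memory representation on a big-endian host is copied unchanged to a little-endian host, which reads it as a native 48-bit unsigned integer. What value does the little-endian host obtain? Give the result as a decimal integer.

277837512548862 in 48-bit hexadecimal is 0xFCB1163DA1FE.
Stored big-endian, the bytes at ascending addresses are FC B1 16 3D A1 FE.
Read back as little-endian, the first byte is least significant, giving 0xFEA13D16B1FC.
0xFEA13D16B1FC = 279968468087292.

279968468087292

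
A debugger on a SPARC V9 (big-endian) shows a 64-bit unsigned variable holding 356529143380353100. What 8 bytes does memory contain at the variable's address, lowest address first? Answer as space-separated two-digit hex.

356529143380353100 in hexadecimal, padded to 64 bits, is 0x04F2A55DEF42A04C.
Split into bytes (most-significant first): 04 F2 A5 5D EF 42 A0 4C.
In big-endian order the high byte comes first in memory.
So the memory order matches the most-significant-first order: 04 F2 A5 5D EF 42 A0 4C.

04 F2 A5 5D EF 42 A0 4C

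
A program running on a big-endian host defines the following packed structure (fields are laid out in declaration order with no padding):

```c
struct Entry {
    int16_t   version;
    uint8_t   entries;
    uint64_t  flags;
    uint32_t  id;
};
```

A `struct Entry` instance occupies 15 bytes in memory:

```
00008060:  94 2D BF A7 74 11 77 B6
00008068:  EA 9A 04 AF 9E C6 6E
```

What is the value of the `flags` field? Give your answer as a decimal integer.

`flags` follows `version` (2 B), `entries` (1 B), so it starts at offset 2 + 1 = 3 and occupies 8 bytes.
Bytes at offsets 3..10: A7 74 11 77 B6 EA 9A 04.
In big-endian order the high byte comes first in memory.
The bytes are already most-significant first: 0xA7741177B6EA9A04.
0xA7741177B6EA9A04 = 12066288507500009988.

12066288507500009988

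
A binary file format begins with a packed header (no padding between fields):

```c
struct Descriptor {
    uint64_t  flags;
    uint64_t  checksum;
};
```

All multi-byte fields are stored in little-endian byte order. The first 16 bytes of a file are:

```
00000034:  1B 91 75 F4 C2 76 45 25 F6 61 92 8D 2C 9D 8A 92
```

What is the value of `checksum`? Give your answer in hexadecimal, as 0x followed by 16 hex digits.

0x928A9D2C8D9261F6

`checksum` follows `flags` (8 bytes), so it starts at byte offset 8 and occupies 8 bytes.
Bytes at offsets 8..15: F6 61 92 8D 2C 9D 8A 92.
Little-endian: lowest address holds the least-significant byte.
Reassemble most-significant byte first: 92 8A 9D 2C 8D 92 61 F6 → 0x928A9D2C8D9261F6.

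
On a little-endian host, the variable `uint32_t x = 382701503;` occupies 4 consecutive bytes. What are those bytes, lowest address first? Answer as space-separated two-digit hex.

BF 8F CF 16

382701503 in hexadecimal, padded to 32 bits, is 0x16CF8FBF.
Split into bytes (most-significant first): 16 CF 8F BF.
In little-endian order the low byte comes first in memory.
So at ascending addresses the bytes are BF 8F CF 16.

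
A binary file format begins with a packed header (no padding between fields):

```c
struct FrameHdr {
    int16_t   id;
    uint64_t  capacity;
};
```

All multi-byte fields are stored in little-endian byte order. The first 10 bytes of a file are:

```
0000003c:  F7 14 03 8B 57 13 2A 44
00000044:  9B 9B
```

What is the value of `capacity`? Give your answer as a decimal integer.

`capacity` follows `id` (2 bytes), so it starts at byte offset 2 and occupies 8 bytes.
Bytes at offsets 2..9: 03 8B 57 13 2A 44 9B 9B.
Little-endian stores the least-significant byte at the lowest address.
Reassemble most-significant byte first: 9B 9B 44 2A 13 57 8B 03 → 0x9B9B442A13578B03.
0x9B9B442A13578B03 = 11212630644772801283.

11212630644772801283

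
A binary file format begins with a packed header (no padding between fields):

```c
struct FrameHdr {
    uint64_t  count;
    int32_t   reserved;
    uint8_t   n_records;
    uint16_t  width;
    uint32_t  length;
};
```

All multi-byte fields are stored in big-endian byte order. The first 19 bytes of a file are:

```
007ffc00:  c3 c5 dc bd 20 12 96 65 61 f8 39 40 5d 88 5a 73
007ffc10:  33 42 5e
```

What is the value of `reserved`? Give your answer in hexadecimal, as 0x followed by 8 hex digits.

`reserved` follows `count` (8 bytes), so it starts at byte offset 8 and occupies 4 bytes.
Bytes at offsets 8..11: 61 F8 39 40.
In big-endian order the high byte comes first in memory.
The bytes are already most-significant first: 0x61F83940.

0x61F83940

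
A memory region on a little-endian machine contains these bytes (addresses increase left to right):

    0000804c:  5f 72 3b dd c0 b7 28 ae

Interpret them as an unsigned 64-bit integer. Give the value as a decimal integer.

Little-endian stores the least-significant byte at the lowest address.
Reassemble most-significant byte first: AE 28 B7 C0 DD 3B 72 5F → 0xAE28B7C0DD3B725F.
0xAE28B7C0DD3B725F = 12549482400641151583.

12549482400641151583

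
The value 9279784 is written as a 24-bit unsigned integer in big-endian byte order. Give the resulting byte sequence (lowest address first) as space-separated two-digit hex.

9279784 in hexadecimal, padded to 24 bits, is 0x8D9928.
Split into bytes (most-significant first): 8D 99 28.
Big-endian stores the most-significant byte at the lowest address.
So the memory order matches the most-significant-first order: 8D 99 28.

8D 99 28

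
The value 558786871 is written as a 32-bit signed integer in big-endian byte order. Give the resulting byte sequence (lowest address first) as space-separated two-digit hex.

21 4E 69 37

558786871 in hexadecimal, padded to 32 bits, is 0x214E6937.
Split into bytes (most-significant first): 21 4E 69 37.
Big-endian: lowest address holds the most-significant byte.
So the memory order matches the most-significant-first order: 21 4E 69 37.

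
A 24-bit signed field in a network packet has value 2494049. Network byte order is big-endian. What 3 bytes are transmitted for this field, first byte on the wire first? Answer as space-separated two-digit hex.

26 0E 61

2494049 in hexadecimal, padded to 24 bits, is 0x260E61.
Split into bytes (most-significant first): 26 0E 61.
In big-endian order the high byte comes first in memory.
So the memory order matches the most-significant-first order: 26 0E 61.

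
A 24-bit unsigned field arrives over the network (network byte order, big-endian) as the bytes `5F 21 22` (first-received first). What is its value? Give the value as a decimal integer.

Big-endian stores the most-significant byte at the lowest address.
The bytes are already most-significant first: 0x5F2122.
0x5F2122 = 6234402.

6234402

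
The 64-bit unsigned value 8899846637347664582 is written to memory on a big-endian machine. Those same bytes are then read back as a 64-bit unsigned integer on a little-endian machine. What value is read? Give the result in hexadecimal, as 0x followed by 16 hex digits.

8899846637347664582 in 64-bit hexadecimal is 0x7B829B5CFE8FF2C6.
Stored big-endian, the bytes at ascending addresses are 7B 82 9B 5C FE 8F F2 C6.
Read back as little-endian, the first byte is least significant, giving 0xC6F28FFE5C9B827B.

0xC6F28FFE5C9B827B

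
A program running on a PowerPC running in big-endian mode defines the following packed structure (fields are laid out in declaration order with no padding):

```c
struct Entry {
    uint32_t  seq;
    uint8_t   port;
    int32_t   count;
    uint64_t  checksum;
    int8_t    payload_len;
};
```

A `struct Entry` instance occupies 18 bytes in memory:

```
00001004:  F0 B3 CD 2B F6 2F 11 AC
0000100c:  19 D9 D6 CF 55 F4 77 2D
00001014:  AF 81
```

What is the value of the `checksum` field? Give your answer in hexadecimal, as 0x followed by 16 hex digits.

`checksum` follows `seq` (4 B), `port` (1 B), `count` (4 B), so it starts at offset 4 + 1 + 4 = 9 and occupies 8 bytes.
Bytes at offsets 9..16: D9 D6 CF 55 F4 77 2D AF.
Big-endian stores the most-significant byte at the lowest address.
The bytes are already most-significant first: 0xD9D6CF55F4772DAF.

0xD9D6CF55F4772DAF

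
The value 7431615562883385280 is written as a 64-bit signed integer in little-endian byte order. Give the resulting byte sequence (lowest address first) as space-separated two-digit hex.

C0 C7 ED E4 FA 66 22 67

7431615562883385280 in hexadecimal, padded to 64 bits, is 0x672266FAE4EDC7C0.
Split into bytes (most-significant first): 67 22 66 FA E4 ED C7 C0.
In little-endian order the low byte comes first in memory.
So at ascending addresses the bytes are C0 C7 ED E4 FA 66 22 67.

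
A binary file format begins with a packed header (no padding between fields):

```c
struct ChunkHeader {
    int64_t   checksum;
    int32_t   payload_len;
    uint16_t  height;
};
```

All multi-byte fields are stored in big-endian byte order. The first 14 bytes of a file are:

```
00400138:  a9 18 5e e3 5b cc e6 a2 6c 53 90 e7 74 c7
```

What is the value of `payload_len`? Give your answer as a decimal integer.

1817415911

`payload_len` follows `checksum` (8 bytes), so it starts at byte offset 8 and occupies 4 bytes.
Bytes at offsets 8..11: 6C 53 90 E7.
Big-endian stores the most-significant byte at the lowest address.
The bytes are already most-significant first: 0x6C5390E7.
0x6C5390E7 = 1817415911.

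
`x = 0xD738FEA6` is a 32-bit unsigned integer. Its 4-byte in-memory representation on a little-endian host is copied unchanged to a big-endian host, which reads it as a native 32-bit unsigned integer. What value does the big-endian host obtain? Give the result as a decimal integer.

2801678551

Stored little-endian, the bytes at ascending addresses are A6 FE 38 D7.
Read back as big-endian, the last byte is least significant, giving 0xA6FE38D7.
0xA6FE38D7 = 2801678551.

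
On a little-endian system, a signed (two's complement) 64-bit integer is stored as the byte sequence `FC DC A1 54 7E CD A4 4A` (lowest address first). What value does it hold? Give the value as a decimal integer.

Little-endian: lowest address holds the least-significant byte.
Reassemble most-significant byte first: 4A A4 CD 7E 54 A1 DC FC → 0x4AA4CD7E54A1DCFC.
0x4AA4CD7E54A1DCFC = 5378649797456682236.

5378649797456682236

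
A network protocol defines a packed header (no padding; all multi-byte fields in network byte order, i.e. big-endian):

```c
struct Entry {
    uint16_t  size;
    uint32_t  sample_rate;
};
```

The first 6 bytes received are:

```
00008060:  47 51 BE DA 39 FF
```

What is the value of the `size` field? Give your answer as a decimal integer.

`size` is the first field, at byte offset 0, occupying 2 bytes.
Bytes at offsets 0..1: 47 51.
Big-endian stores the most-significant byte at the lowest address.
The bytes are already most-significant first: 0x4751.
0x4751 = 18257.

18257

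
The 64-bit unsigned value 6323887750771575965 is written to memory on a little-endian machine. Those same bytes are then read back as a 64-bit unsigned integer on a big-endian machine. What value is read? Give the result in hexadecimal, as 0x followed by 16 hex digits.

6323887750771575965 in 64-bit hexadecimal is 0x57C2F667682F0C9D.
Stored little-endian, the bytes at ascending addresses are 9D 0C 2F 68 67 F6 C2 57.
Read back as big-endian, the last byte is least significant, giving 0x9D0C2F6867F6C257.

0x9D0C2F6867F6C257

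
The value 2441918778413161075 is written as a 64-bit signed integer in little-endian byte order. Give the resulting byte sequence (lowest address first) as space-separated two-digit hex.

73 1A AC ED 30 70 E3 21

2441918778413161075 in hexadecimal, padded to 64 bits, is 0x21E37030EDAC1A73.
Split into bytes (most-significant first): 21 E3 70 30 ED AC 1A 73.
In little-endian order the low byte comes first in memory.
So at ascending addresses the bytes are 73 1A AC ED 30 70 E3 21.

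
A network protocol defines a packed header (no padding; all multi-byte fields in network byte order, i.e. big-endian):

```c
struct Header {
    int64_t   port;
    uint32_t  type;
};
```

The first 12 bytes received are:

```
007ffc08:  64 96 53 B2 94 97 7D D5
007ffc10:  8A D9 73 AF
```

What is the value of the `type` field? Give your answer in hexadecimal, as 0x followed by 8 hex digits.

`type` follows `port` (8 bytes), so it starts at byte offset 8 and occupies 4 bytes.
Bytes at offsets 8..11: 8A D9 73 AF.
Big-endian: lowest address holds the most-significant byte.
The bytes are already most-significant first: 0x8AD973AF.

0x8AD973AF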